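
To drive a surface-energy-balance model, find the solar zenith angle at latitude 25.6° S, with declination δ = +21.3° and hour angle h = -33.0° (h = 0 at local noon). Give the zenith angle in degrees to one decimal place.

θ_z = 56.8°

cos θ_z = sin φ sin δ + cos φ cos δ cos h = -0.156956 + 0.704676 = 0.547720.
θ_z = arccos(0.547720) = 56.8°.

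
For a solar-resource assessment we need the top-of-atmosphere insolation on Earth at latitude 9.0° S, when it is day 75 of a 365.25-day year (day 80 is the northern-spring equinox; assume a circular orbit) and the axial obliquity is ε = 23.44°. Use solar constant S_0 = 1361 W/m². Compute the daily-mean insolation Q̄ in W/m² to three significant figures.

Q̄ ≈ 431 W/m²

Solar longitude: L_s = 360° × (75 − 80)/365.25 = -4.928°, i.e. -4.928° + 360° = 355.072°.
sin δ = sin 23.44° × sin 355.072° = -0.03417, so δ = -1.958°.
cos h₀ = −tan(-9.0°) tan(-1.958°) = -0.0054, h₀ = 1.5762 rad.
Bracket: h₀ sin ϕ sin δ + cos ϕ cos δ sin h₀ = 1.5762×-0.15643×-0.03417 + 0.98769×0.99942×0.99999 = 0.008425 + 0.987107 = 0.995532.
Q̄ = (S_0/π) × [bracket] = (1361/π) × 0.995532 = 431.3 W/m².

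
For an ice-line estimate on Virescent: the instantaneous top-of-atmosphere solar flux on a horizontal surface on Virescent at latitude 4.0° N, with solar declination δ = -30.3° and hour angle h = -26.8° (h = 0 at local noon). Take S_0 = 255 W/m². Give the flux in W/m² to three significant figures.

187 W/m²

cos θ_z = sin ϕ sin δ + cos ϕ cos δ cos h = -0.035194 + 0.768777 = 0.733583.
Flux = S_0 · cos θ_z = 255 × 0.733583 = 187.1 W/m².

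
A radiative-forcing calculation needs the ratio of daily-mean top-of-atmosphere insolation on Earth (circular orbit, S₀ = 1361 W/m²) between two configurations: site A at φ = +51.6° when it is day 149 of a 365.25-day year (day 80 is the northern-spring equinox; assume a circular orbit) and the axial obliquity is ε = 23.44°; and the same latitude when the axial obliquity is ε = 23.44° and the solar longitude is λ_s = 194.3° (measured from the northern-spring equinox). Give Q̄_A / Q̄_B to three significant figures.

Q̄_A / Q̄_B ≈ 2.20

— Configuration A (φ=+51.6°):
Solar longitude: λ_s = 360° × (149 − 80)/365.25 = 68.008°.
sin δ = sin 23.44° × sin 68.008° = 0.36884, so δ = +21.644°.
cos H₀ = −tan(+51.6°) tan(+21.644°) = -0.5007, H₀ = 2.0952 rad.
Bracket: H₀ sin φ sin δ + cos φ cos δ sin H₀ = 2.0952×0.78369×0.36884 + 0.62115×0.92949×0.86564 = 0.605631 + 0.499780 = 1.105411.
Q̄ = (S₀/π) × [bracket] = (1361/π) × 1.105411 = 478.89 W/m².
— Configuration B (φ=+51.6°):
Solar declination: sin δ = sin ε · sin λ_s = sin 23.44° × sin 194.3° = -0.09825, so δ = -5.639°.
cos H₀ = −tan(+51.6°) tan(-5.639°) = 0.1246, H₀ = 1.4459 rad.
Bracket: H₀ sin φ sin δ + cos φ cos δ sin H₀ = 1.4459×0.78369×-0.09825 + 0.62115×0.99516×0.99221 = -0.111331 + 0.613328 = 0.501997.
Q̄ = (S₀/π) × [bracket] = (1361/π) × 0.501997 = 217.48 W/m².
Ratio Q̄_A / Q̄_B = 478.89 / 217.48 = 2.202.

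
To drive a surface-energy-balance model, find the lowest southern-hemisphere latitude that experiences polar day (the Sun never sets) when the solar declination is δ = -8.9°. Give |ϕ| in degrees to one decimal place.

Polar day requires cos h₀ = −tan ϕ tan δ ≤ −1, i.e. tan ϕ tan δ ≥ 1.
The boundary is |tan ϕ| · |tan δ| = 1, so |ϕ| = 90° − |δ| = 90° − 8.9° = 81.1° in the southern hemisphere.

|ϕ| = 81.1°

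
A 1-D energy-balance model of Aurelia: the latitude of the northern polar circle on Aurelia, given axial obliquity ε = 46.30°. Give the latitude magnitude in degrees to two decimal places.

43.70°

The polar circle is the lowest latitude that experiences at least one full rotation of continuous daylight at the northern-summer solstice; it lies at |φ| = 90° − ε = 90° − 46.30° = 43.70°.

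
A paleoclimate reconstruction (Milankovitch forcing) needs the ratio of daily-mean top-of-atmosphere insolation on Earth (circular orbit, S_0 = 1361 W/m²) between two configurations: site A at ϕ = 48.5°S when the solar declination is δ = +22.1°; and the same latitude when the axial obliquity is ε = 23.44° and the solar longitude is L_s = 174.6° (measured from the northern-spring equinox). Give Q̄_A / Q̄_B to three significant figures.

Q̄_A / Q̄_B ≈ 0.383

— Configuration A (ϕ=-48.5°):
cos h₀ = −tan(-48.5°) tan(+22.100°) = 0.4590, h₀ = 1.0940 rad.
Bracket: h₀ sin ϕ sin δ + cos ϕ cos δ sin h₀ = 1.0940×-0.74896×0.37622 + 0.66262×0.92653×0.88845 = -0.308260 + 0.545453 = 0.237193.
Q̄ = (S_0/π) × [bracket] = (1361/π) × 0.237193 = 102.76 W/m².
— Configuration B (ϕ=-48.5°):
Solar declination: sin δ = sin ε · sin L_s = sin 23.44° × sin 174.6° = 0.03744, so δ = +2.145°.
cos h₀ = −tan(-48.5°) tan(+2.145°) = 0.0423, h₀ = 1.5284 rad.
Bracket: h₀ sin ϕ sin δ + cos ϕ cos δ sin h₀ = 1.5284×-0.74896×0.03744 + 0.66262×0.99930×0.99910 = -0.042858 + 0.661560 = 0.618702.
Q̄ = (S_0/π) × [bracket] = (1361/π) × 0.618702 = 268.03 W/m².
Ratio Q̄_A / Q̄_B = 102.76 / 268.03 = 0.3834.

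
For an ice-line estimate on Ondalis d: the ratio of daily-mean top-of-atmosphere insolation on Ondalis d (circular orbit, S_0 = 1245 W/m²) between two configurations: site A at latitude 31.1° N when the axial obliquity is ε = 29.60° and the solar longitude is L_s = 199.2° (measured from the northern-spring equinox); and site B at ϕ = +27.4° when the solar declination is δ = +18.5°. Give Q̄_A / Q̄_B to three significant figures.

Q̄_A / Q̄_B ≈ 0.662

— Configuration A (ϕ=+31.1°):
Solar declination: sin δ = sin ε · sin L_s = sin 29.60° × sin 199.2° = -0.16244, so δ = -9.349°.
cos h₀ = −tan(+31.1°) tan(-9.349°) = 0.0993, h₀ = 1.4713 rad.
Bracket: h₀ sin ϕ sin δ + cos ϕ cos δ sin h₀ = 1.4713×0.51653×-0.16244 + 0.85627×0.98672×0.99506 = -0.123450 + 0.840725 = 0.717275.
Q̄ = (S_0/π) × [bracket] = (1245/π) × 0.717275 = 284.25 W/m².
— Configuration B (ϕ=+27.4°):
cos h₀ = −tan(+27.4°) tan(+18.500°) = -0.1734, h₀ = 1.7451 rad.
Bracket: h₀ sin ϕ sin δ + cos ϕ cos δ sin h₀ = 1.7451×0.46020×0.31730 + 0.88782×0.94832×0.98484 = 0.254822 + 0.829174 = 1.083996.
Q̄ = (S_0/π) × [bracket] = (1245/π) × 1.083996 = 429.58 W/m².
Ratio Q̄_A / Q̄_B = 284.25 / 429.58 = 0.6617.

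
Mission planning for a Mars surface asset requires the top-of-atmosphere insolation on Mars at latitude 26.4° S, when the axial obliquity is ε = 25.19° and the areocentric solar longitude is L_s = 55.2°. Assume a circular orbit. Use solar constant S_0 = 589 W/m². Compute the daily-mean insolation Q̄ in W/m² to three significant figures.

sin δ = sin 25.19° × sin 55.2° = 0.34950, so δ = +20.457°.
cos h₀ = −tan(-26.4°) tan(+20.457°) = 0.1852, h₀ = 1.3846 rad.
Bracket: h₀ sin ϕ sin δ + cos ϕ cos δ sin h₀ = 1.3846×-0.44464×0.34950 + 0.89571×0.93694×0.98271 = -0.215169 + 0.824716 = 0.609547.
Q̄ = (S_0/π) × [bracket] = (589/π) × 0.609547 = 114.3 W/m².

Q̄ ≈ 114 W/m²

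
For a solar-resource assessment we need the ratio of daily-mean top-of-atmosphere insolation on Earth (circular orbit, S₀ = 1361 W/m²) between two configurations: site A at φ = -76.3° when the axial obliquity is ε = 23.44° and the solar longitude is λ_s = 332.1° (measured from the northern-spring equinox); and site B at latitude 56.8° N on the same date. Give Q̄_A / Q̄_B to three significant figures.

Q̄_A / Q̄_B ≈ 1.87

— Configuration A (φ=-76.3°):
Solar declination: sin δ = sin ε · sin λ_s = sin 23.44° × sin 332.1° = -0.18614, so δ = -10.727°.
cos H₀ = −tan(-76.3°) tan(-10.727°) = -0.7771, H₀ = 2.4609 rad.
Bracket: H₀ sin φ sin δ + cos φ cos δ sin H₀ = 2.4609×-0.97155×-0.18614 + 0.23684×0.98252×0.62932 = 0.445040 + 0.146443 = 0.591483.
Q̄ = (S₀/π) × [bracket] = (1361/π) × 0.591483 = 256.24 W/m².
— Configuration B (φ=+56.8°):
cos H₀ = −tan(+56.8°) tan(-10.727°) = 0.2895, H₀ = 1.2771 rad.
Bracket: H₀ sin φ sin δ + cos φ cos δ sin H₀ = 1.2771×0.83676×-0.18614 + 0.54756×0.98252×0.95718 = -0.198914 + 0.514952 = 0.316038.
Q̄ = (S₀/π) × [bracket] = (1361/π) × 0.316038 = 136.91 W/m².
Ratio Q̄_A / Q̄_B = 256.24 / 136.91 = 1.872.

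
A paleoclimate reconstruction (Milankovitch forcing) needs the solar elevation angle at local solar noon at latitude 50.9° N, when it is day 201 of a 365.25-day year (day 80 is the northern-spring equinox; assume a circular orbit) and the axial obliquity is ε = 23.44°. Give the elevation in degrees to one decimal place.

59.4°

Solar longitude: λ_s = 360° × (201 − 80)/365.25 = 119.261°.
sin δ = sin 23.44° × sin 119.261° = 0.34703, so δ = +20.306°.
At local noon the hour angle is zero, so the zenith angle equals |φ − δ| = |+50.9° − (+20.306°)| = 30.594°.
Elevation = 90° − 30.594° = 59.4°.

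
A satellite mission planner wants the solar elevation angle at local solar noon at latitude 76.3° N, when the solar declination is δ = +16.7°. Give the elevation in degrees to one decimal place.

At local noon the hour angle is zero, so the zenith angle equals |ϕ − δ| = |+76.3° − (+16.700°)| = 59.600°.
Elevation = 90° − 59.600° = 30.4°.

30.4°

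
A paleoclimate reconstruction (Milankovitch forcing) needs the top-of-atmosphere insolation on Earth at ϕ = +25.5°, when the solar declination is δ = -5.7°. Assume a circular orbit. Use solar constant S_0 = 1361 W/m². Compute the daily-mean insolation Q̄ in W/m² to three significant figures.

Q̄ ≈ 360 W/m²

cos h₀ = −tan(+25.5°) tan(-5.700°) = 0.0476, h₀ = 1.5232 rad.
Bracket: h₀ sin ϕ sin δ + cos ϕ cos δ sin h₀ = 1.5232×0.43051×-0.09932 + 0.90259×0.99506×0.99887 = -0.065129 + 0.897116 = 0.831987.
Q̄ = (S_0/π) × [bracket] = (1361/π) × 0.831987 = 360.4 W/m².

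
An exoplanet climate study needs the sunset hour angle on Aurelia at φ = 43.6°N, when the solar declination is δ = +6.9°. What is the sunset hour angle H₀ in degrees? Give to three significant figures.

H₀ = 96.6°

cos H₀ = −tan φ · tan δ = −tan(+43.6°) × tan(+6.900°) = -0.1152, so H₀ = 1.6863 rad = 96.62°.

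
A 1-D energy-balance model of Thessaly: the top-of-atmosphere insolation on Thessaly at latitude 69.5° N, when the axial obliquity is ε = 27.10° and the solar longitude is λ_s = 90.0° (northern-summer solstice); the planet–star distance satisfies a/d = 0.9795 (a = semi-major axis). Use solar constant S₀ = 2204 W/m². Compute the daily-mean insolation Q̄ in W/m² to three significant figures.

Solar declination: sin δ = sin ε · sin λ_s = sin 27.10° × sin 90.0° = 0.45554, so δ = +27.100°.
cos H₀ = −tan(+69.5°) tan(+27.100°) = -1.3687 ≤ −1 ⇒ polar day, H₀ = π.
Bracket: H₀ sin φ sin δ + cos φ cos δ sin H₀ = 3.1416×0.93667×0.45554 + 0.35021×0.89021×0.00000 = 1.340491 + 0.000000 = 1.340491.
Inverse-square distance factor (a/d)² = 0.9795² = 0.959420.
Q̄ = (S₀/π) × 0.959420 × [bracket] = (2204/π) × 0.959420 × 1.340491 = 902.3 W/m².

Q̄ ≈ 902 W/m²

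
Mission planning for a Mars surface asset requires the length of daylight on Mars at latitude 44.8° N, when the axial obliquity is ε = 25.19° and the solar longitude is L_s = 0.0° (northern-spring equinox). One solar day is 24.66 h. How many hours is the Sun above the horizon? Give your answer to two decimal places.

12.33 h

Solar declination: sin δ = sin ε · sin L_s = sin 25.19° × sin 0.0° = 0.00000, so δ = +0.000°.
cos h₀ = −tan ϕ · tan δ = −tan(+44.8°) × tan(+0.000°) = -0.0000, so h₀ = 1.5708 rad = 90.00°.
Daylight = 2h₀/(2π) × 24.66 h = (1.5708/π) × 24.66 = 12.33 h.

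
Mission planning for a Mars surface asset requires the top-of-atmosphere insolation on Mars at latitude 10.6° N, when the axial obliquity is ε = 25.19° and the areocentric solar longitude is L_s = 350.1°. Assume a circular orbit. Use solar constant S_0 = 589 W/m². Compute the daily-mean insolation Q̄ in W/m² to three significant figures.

sin δ = sin 25.19° × sin 350.1° = -0.07318, so δ = -4.196°.
cos h₀ = −tan(+10.6°) tan(-4.196°) = 0.0137, h₀ = 1.5571 rad.
Bracket: h₀ sin ϕ sin δ + cos ϕ cos δ sin h₀ = 1.5571×0.18395×-0.07318 + 0.98294×0.99732×0.99991 = -0.020961 + 0.980217 = 0.959256.
Q̄ = (S_0/π) × [bracket] = (589/π) × 0.959256 = 179.8 W/m².

Q̄ ≈ 180 W/m²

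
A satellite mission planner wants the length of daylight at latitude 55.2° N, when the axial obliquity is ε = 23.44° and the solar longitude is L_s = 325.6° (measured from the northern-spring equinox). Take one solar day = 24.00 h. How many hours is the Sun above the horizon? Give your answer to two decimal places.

Solar declination: sin δ = sin ε · sin L_s = sin 23.44° × sin 325.6° = -0.22474, so δ = -12.987°.
cos h₀ = −tan ϕ · tan δ = −tan(+55.2°) × tan(-12.987°) = 0.3318, so h₀ = 1.2325 rad = 70.62°.
Daylight = 2h₀/(2π) × 24.00 h = (1.2325/π) × 24.00 = 9.42 h.

9.42 h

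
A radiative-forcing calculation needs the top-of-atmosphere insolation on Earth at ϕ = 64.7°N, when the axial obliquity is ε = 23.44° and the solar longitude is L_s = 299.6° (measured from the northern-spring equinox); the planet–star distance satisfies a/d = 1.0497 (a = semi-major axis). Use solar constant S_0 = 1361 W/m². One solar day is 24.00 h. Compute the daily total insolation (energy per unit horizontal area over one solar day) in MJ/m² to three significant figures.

Solar declination: sin δ = sin ε · sin L_s = sin 23.44° × sin 299.6° = -0.34588, so δ = -20.235°.
cos h₀ = −tan(+64.7°) tan(-20.235°) = 0.7798, h₀ = 0.6764 rad.
Bracket: h₀ sin ϕ sin δ + cos ϕ cos δ sin h₀ = 0.6764×0.90408×-0.34588 + 0.42736×0.93828×0.62598 = -0.211512 + 0.251008 = 0.039496.
Inverse-square distance factor (a/d)² = 1.0497² = 1.101870.
Q̄ = (S_0/π) × 1.101870 × [bracket] = (1361/π) × 1.101870 × 0.039496 = 18.853 W/m².
Daily total = Q̄ × 24.00 h × 3600 s/h = 18.853 × 24.00 × 3600 / 10⁶ = 1.629 MJ/m².

1.63 MJ/m²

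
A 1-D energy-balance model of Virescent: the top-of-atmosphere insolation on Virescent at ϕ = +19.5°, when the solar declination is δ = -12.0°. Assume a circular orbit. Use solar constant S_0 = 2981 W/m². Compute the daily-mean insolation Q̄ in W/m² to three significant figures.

cos h₀ = −tan(+19.5°) tan(-12.000°) = 0.0753, h₀ = 1.4955 rad.
Bracket: h₀ sin ϕ sin δ + cos ϕ cos δ sin h₀ = 1.4955×0.33381×-0.20791 + 0.94264×0.97815×0.99716 = -0.103791 + 0.919425 = 0.815634.
Q̄ = (S_0/π) × [bracket] = (2981/π) × 0.815634 = 773.9 W/m².

Q̄ ≈ 774 W/m²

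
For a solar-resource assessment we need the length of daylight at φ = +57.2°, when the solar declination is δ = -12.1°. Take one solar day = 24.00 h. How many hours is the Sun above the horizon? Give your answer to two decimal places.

9.41 h

cos H₀ = −tan φ · tan δ = −tan(+57.2°) × tan(-12.100°) = 0.3327, so H₀ = 1.2317 rad = 70.57°.
Daylight = 2H₀/(2π) × 24.00 h = (1.2317/π) × 24.00 = 9.41 h.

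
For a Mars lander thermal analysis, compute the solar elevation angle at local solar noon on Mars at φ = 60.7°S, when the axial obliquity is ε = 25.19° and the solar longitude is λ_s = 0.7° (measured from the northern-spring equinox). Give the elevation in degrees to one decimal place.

Solar declination: sin δ = sin ε · sin λ_s = sin 25.19° × sin 0.7° = 0.00520, so δ = +0.298°.
At local noon the hour angle is zero, so the zenith angle equals |φ − δ| = |-60.7° − (+0.298°)| = 60.998°.
Elevation = 90° − 60.998° = 29.0°.

29.0°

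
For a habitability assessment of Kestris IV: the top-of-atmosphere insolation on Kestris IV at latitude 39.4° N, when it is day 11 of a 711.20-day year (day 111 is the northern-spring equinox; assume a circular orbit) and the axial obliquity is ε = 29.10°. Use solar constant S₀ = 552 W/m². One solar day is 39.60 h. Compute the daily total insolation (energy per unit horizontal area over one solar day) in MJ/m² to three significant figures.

9.55 MJ/m²

Solar longitude: λ_s = 360° × (11 − 111)/711.20 = -50.619°, i.e. -50.619° + 360° = 309.381°.
sin δ = sin 29.10° × sin 309.381° = -0.37591, so δ = -22.080°.
cos H₀ = −tan(+39.4°) tan(-22.080°) = 0.3332, H₀ = 1.2311 rad.
Bracket: H₀ sin φ sin δ + cos φ cos δ sin H₀ = 1.2311×0.63473×-0.37591 + 0.77273×0.92666×0.94285 = -0.293742 + 0.675135 = 0.381393.
Q̄ = (S₀/π) × [bracket] = (552/π) × 0.381393 = 67.013 W/m².
Daily total = Q̄ × 39.60 h × 3600 s/h = 67.013 × 39.60 × 3600 / 10⁶ = 9.553 MJ/m².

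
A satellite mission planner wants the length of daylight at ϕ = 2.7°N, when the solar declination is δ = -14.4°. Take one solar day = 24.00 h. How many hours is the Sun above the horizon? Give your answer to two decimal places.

cos h₀ = −tan ϕ · tan δ = −tan(+2.7°) × tan(-14.400°) = 0.0121, so h₀ = 1.5587 rad = 89.31°.
Daylight = 2h₀/(2π) × 24.00 h = (1.5587/π) × 24.00 = 11.91 h.

11.91 h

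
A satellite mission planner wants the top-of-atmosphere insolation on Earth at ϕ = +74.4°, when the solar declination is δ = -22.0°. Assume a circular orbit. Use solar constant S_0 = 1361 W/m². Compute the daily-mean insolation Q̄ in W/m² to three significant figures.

cos h₀ = −tan(+74.4°) tan(-22.000°) = 1.4471 ≥ 1 ⇒ polar night, h₀ = 0 and Q̄ = 0.

Q̄ ≈ 0.00 W/m²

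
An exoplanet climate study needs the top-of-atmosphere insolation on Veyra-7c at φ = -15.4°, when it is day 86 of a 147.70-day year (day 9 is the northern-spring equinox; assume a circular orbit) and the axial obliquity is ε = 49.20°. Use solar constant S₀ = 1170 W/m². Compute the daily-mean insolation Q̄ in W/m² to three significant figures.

Solar longitude: λ_s = 360° × (86 − 9)/147.70 = 187.678°.
sin δ = sin 49.20° × sin 187.678° = -0.10114, so δ = -5.805°.
cos H₀ = −tan(-15.4°) tan(-5.805°) = -0.0280, H₀ = 1.5988 rad.
Bracket: H₀ sin φ sin δ + cos φ cos δ sin H₀ = 1.5988×-0.26556×-0.10114 + 0.96410×0.99487×0.99961 = 0.042942 + 0.958780 = 1.001722.
Q̄ = (S₀/π) × [bracket] = (1170/π) × 1.001722 = 373.1 W/m².

Q̄ ≈ 373 W/m²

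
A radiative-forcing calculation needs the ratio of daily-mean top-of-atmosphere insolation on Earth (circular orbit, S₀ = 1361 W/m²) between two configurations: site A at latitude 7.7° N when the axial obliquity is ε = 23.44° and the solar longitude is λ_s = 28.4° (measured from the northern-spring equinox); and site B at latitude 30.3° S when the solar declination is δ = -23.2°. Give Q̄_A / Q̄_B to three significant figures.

— Configuration A (φ=+7.7°):
Solar declination: sin δ = sin ε · sin λ_s = sin 23.44° × sin 28.4° = 0.18920, so δ = +10.906°.
cos H₀ = −tan(+7.7°) tan(+10.906°) = -0.0261, H₀ = 1.5969 rad.
Bracket: H₀ sin φ sin δ + cos φ cos δ sin H₀ = 1.5969×0.13399×0.18920 + 0.99098×0.98194×0.99966 = 0.040483 + 0.972752 = 1.013235.
Q̄ = (S₀/π) × [bracket] = (1361/π) × 1.013235 = 438.95 W/m².
— Configuration B (φ=-30.3°):
cos H₀ = −tan(-30.3°) tan(-23.200°) = -0.2505, H₀ = 1.8239 rad.
Bracket: H₀ sin φ sin δ + cos φ cos δ sin H₀ = 1.8239×-0.50453×-0.39394 + 0.86340×0.91914×0.96813 = 0.362508 + 0.768294 = 1.130802.
Q̄ = (S₀/π) × [bracket] = (1361/π) × 1.130802 = 489.89 W/m².
Ratio Q̄_A / Q̄_B = 438.95 / 489.89 = 0.8960.

Q̄_A / Q̄_B ≈ 0.896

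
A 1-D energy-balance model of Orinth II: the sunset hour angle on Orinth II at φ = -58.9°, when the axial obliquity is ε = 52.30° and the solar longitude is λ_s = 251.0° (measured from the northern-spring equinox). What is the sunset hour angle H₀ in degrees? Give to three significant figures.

Solar declination: sin δ = sin ε · sin λ_s = sin 52.30° × sin 251.0° = -0.74812, so δ = -48.427°.
Sunrise equation: cos H₀ = −tan φ · tan δ = -1.8689 ≤ −1, so the host star never sets (polar day) and H₀ = π.

H₀ = 180°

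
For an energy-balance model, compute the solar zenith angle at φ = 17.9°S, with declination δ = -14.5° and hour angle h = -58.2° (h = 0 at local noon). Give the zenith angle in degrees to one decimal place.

θ_z = 55.8°

cos θ_z = sin φ sin δ + cos φ cos δ cos h = 0.076956 + 0.485476 = 0.562432.
θ_z = arccos(0.562432) = 55.8°.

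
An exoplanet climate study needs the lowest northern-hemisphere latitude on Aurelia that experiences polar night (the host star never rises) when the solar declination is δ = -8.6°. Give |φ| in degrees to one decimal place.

|φ| = 81.4°

Polar night requires cos H₀ = −tan φ tan δ ≥ 1, i.e. tan φ tan δ ≤ −1.
The boundary is |tan φ| · |tan δ| = 1, so |φ| = 90° − |δ| = 90° − 8.6° = 81.4° in the northern hemisphere.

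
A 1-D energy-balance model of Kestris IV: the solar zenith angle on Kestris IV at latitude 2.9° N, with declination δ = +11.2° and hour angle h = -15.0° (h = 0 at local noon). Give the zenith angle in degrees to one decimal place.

cos θ_z = sin ϕ sin δ + cos ϕ cos δ cos h = 0.009827 + 0.946316 = 0.956143.
θ_z = arccos(0.956143) = 17.0°.

θ_z = 17.0°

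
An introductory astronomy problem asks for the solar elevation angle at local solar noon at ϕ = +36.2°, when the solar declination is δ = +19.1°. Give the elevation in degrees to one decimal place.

72.9°

At local noon the hour angle is zero, so the zenith angle equals |ϕ − δ| = |+36.2° − (+19.100°)| = 17.100°.
Elevation = 90° − 17.100° = 72.9°.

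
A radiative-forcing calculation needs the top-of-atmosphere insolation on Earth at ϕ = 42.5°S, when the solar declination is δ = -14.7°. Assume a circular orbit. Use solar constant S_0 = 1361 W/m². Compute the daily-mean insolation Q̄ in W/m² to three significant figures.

cos h₀ = −tan(-42.5°) tan(-14.700°) = -0.2404, h₀ = 1.8136 rad.
Bracket: h₀ sin ϕ sin δ + cos ϕ cos δ sin h₀ = 1.8136×-0.67559×-0.25376 + 0.73728×0.96727×0.97068 = 0.310919 + 0.692239 = 1.003158.
Q̄ = (S_0/π) × [bracket] = (1361/π) × 1.003158 = 434.6 W/m².

Q̄ ≈ 435 W/m²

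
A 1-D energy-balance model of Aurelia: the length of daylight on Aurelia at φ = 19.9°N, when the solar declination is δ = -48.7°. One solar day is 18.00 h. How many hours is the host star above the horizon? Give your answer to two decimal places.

cos H₀ = −tan φ · tan δ = −tan(+19.9°) × tan(-48.700°) = 0.4121, so H₀ = 1.1461 rad = 65.67°.
Daylight = 2H₀/(2π) × 18.00 h = (1.1461/π) × 18.00 = 6.57 h.

6.57 h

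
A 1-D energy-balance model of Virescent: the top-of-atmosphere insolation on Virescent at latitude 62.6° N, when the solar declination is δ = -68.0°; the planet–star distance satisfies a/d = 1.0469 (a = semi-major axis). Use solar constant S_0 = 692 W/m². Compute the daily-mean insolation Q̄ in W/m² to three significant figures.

cos h₀ = −tan(+62.6°) tan(-68.000°) = 4.7749 ≥ 1 ⇒ polar night, h₀ = 0 and Q̄ = 0.
Inverse-square distance factor (a/d)² = 1.0469² = 1.096000.

Q̄ ≈ 0.00 W/m²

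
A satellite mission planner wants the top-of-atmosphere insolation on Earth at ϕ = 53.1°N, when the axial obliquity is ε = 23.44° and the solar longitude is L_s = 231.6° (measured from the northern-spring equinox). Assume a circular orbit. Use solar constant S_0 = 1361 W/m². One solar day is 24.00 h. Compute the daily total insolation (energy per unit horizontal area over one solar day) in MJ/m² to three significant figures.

8.77 MJ/m²

Solar declination: sin δ = sin ε · sin L_s = sin 23.44° × sin 231.6° = -0.31174, so δ = -18.164°.
cos h₀ = −tan(+53.1°) tan(-18.164°) = 0.4370, h₀ = 1.1186 rad.
Bracket: h₀ sin ϕ sin δ + cos ϕ cos δ sin h₀ = 1.1186×0.79968×-0.31174 + 0.60042×0.95017×0.89947 = -0.278858 + 0.513149 = 0.234291.
Q̄ = (S_0/π) × [bracket] = (1361/π) × 0.234291 = 101.50 W/m².
Daily total = Q̄ × 24.00 h × 3600 s/h = 101.50 × 24.00 × 3600 / 10⁶ = 8.770 MJ/m².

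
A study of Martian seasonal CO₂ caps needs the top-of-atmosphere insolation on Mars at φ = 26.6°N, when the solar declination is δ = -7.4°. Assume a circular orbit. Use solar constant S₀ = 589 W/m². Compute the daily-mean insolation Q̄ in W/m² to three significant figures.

cos H₀ = −tan(+26.6°) tan(-7.400°) = 0.0650, H₀ = 1.5057 rad.
Bracket: H₀ sin φ sin δ + cos φ cos δ sin H₀ = 1.5057×0.44776×-0.12880 + 0.89415×0.99167×0.99788 = -0.086836 + 0.884822 = 0.797986.
Q̄ = (S₀/π) × [bracket] = (589/π) × 0.797986 = 149.6 W/m².

Q̄ ≈ 150 W/m²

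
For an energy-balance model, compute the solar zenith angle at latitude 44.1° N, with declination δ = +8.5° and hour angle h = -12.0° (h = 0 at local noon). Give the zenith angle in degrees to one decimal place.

cos θ_z = sin ϕ sin δ + cos ϕ cos δ cos h = 0.102862 + 0.694718 = 0.797580.
θ_z = arccos(0.797580) = 37.1°.

θ_z = 37.1°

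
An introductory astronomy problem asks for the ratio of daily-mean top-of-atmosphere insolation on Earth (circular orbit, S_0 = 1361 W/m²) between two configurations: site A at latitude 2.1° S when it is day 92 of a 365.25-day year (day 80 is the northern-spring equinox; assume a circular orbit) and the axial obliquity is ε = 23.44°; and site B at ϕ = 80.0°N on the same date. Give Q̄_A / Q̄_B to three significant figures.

— Configuration A (ϕ=-2.1°):
Solar longitude: L_s = 360° × (92 − 80)/365.25 = 11.828°.
sin δ = sin 23.44° × sin 11.828° = 0.08153, so δ = +4.677°.
cos h₀ = −tan(-2.1°) tan(+4.677°) = 0.0030, h₀ = 1.5678 rad.
Bracket: h₀ sin ϕ sin δ + cos ϕ cos δ sin h₀ = 1.5678×-0.03664×0.08153 + 0.99933×0.99667×1.00000 = -0.004683 + 0.996002 = 0.991319.
Q̄ = (S_0/π) × [bracket] = (1361/π) × 0.991319 = 429.46 W/m².
— Configuration B (ϕ=+80.0°):
cos h₀ = −tan(+80.0°) tan(+4.677°) = -0.4639, h₀ = 2.0532 rad.
Bracket: h₀ sin ϕ sin δ + cos ϕ cos δ sin h₀ = 2.0532×0.98481×0.08153 + 0.17365×0.99667×0.88587 = 0.164855 + 0.153319 = 0.318174.
Q̄ = (S_0/π) × [bracket] = (1361/π) × 0.318174 = 137.84 W/m².
Ratio Q̄_A / Q̄_B = 429.46 / 137.84 = 3.116.

Q̄_A / Q̄_B ≈ 3.12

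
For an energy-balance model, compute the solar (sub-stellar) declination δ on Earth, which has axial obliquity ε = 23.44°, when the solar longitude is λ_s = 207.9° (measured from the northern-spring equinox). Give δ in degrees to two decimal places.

δ = -10.73°

sin δ = sin ε · sin λ_s = sin 23.44° × sin 207.9° = -0.186137.
δ = arcsin(-0.186137) = -10.73°.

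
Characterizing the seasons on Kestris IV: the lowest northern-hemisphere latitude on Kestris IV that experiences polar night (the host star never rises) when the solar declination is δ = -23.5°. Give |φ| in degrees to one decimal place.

Polar night requires cos H₀ = −tan φ tan δ ≥ 1, i.e. tan φ tan δ ≤ −1.
The boundary is |tan φ| · |tan δ| = 1, so |φ| = 90° − |δ| = 90° − 23.5° = 66.5° in the northern hemisphere.

|φ| = 66.5°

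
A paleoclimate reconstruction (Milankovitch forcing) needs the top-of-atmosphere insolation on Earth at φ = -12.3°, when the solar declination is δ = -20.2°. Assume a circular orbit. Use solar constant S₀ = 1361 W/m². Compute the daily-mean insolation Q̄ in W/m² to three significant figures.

cos H₀ = −tan(-12.3°) tan(-20.200°) = -0.0802, H₀ = 1.6511 rad.
Bracket: H₀ sin φ sin δ + cos φ cos δ sin H₀ = 1.6511×-0.21303×-0.34530 + 0.97705×0.93849×0.99678 = 0.121454 + 0.913999 = 1.035453.
Q̄ = (S₀/π) × [bracket] = (1361/π) × 1.035453 = 448.6 W/m².

Q̄ ≈ 449 W/m²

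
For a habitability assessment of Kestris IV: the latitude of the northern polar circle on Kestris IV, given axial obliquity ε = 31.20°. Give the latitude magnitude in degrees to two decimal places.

58.80°

The polar circle is the lowest latitude that experiences at least one full rotation of continuous daylight at the northern-summer solstice; it lies at |ϕ| = 90° − ε = 90° − 31.20° = 58.80°.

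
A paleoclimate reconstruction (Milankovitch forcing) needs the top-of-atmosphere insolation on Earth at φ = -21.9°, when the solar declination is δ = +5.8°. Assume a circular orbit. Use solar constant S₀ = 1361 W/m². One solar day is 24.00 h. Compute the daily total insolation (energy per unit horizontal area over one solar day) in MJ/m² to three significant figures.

32.4 MJ/m²

cos H₀ = −tan(-21.9°) tan(+5.800°) = 0.0408, H₀ = 1.5300 rad.
Bracket: H₀ sin φ sin δ + cos φ cos δ sin H₀ = 1.5300×-0.37299×0.10106 + 0.92784×0.99488×0.99917 = -0.057672 + 0.922323 = 0.864651.
Q̄ = (S₀/π) × [bracket] = (1361/π) × 0.864651 = 374.58 W/m².
Daily total = Q̄ × 24.00 h × 3600 s/h = 374.58 × 24.00 × 3600 / 10⁶ = 32.36 MJ/m².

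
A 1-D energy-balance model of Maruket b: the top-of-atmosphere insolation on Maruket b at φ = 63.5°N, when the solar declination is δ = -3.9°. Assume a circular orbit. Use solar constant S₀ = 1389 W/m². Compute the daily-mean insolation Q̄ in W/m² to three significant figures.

cos H₀ = −tan(+63.5°) tan(-3.900°) = 0.1367, H₀ = 1.4336 rad.
Bracket: H₀ sin φ sin δ + cos φ cos δ sin H₀ = 1.4336×0.89493×-0.06802 + 0.44620×0.99768×0.99061 = -0.087268 + 0.440985 = 0.353717.
Q̄ = (S₀/π) × [bracket] = (1389/π) × 0.353717 = 156.4 W/m².

Q̄ ≈ 156 W/m²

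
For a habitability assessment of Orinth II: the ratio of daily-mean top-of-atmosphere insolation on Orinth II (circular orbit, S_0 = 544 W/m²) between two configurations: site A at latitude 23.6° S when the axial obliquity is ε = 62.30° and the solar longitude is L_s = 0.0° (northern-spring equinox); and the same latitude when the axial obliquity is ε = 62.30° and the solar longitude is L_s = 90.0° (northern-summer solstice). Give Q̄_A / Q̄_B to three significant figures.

Q̄_A / Q̄_B ≈ 32.9

— Configuration A (ϕ=-23.6°):
Solar declination: sin δ = sin ε · sin L_s = sin 62.30° × sin 0.0° = 0.00000, so δ = +0.000°.
cos h₀ = −tan(-23.6°) tan(+0.000°) = 0.0000, h₀ = 1.5708 rad.
Bracket: h₀ sin ϕ sin δ + cos ϕ cos δ sin h₀ = 1.5708×-0.40035×0.00000 + 0.91636×1.00000×1.00000 = -0.000000 + 0.916360 = 0.916360.
Q̄ = (S_0/π) × [bracket] = (544/π) × 0.916360 = 158.68 W/m².
— Configuration B (ϕ=-23.6°):
Solar declination: sin δ = sin ε · sin L_s = sin 62.30° × sin 90.0° = 0.88539, so δ = +62.300°.
cos h₀ = −tan(-23.6°) tan(+62.300°) = 0.8322, h₀ = 0.5878 rad.
Bracket: h₀ sin ϕ sin δ + cos ϕ cos δ sin h₀ = 0.5878×-0.40035×0.88539 + 0.91636×0.46484×0.55455 = -0.208355 + 0.236217 = 0.027862.
Q̄ = (S_0/π) × [bracket] = (544/π) × 0.027862 = 4.8246 W/m².
Ratio Q̄_A / Q̄_B = 158.68 / 4.8246 = 32.89.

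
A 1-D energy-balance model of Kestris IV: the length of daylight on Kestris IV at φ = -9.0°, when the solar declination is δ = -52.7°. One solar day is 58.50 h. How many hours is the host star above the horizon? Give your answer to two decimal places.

33.15 h

cos H₀ = −tan φ · tan δ = −tan(-9.0°) × tan(-52.700°) = -0.2079, so H₀ = 1.7802 rad = 102.00°.
Daylight = 2H₀/(2π) × 58.50 h = (1.7802/π) × 58.50 = 33.15 h.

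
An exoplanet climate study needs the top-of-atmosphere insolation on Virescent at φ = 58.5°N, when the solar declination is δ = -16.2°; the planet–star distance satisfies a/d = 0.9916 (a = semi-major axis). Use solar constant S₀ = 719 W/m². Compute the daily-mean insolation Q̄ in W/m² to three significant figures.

cos H₀ = −tan(+58.5°) tan(-16.200°) = 0.4741, H₀ = 1.0769 rad.
Bracket: H₀ sin φ sin δ + cos φ cos δ sin H₀ = 1.0769×0.85264×-0.27899 + 0.52250×0.96029×0.88047 = -0.256171 + 0.441777 = 0.185606.
Inverse-square distance factor (a/d)² = 0.9916² = 0.983271.
Q̄ = (S₀/π) × 0.983271 × [bracket] = (719/π) × 0.983271 × 0.185606 = 41.77 W/m².

Q̄ ≈ 41.8 W/m²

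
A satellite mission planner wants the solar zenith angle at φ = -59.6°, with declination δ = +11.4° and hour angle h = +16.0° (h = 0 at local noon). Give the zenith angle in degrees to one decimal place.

cos θ_z = sin φ sin δ + cos φ cos δ cos h = -0.170482 + 0.476834 = 0.306352.
θ_z = arccos(0.306352) = 72.2°.

θ_z = 72.2°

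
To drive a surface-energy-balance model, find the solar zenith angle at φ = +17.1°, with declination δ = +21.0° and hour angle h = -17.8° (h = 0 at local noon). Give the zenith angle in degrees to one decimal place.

θ_z = 17.3°

cos θ_z = sin φ sin δ + cos φ cos δ cos h = 0.105375 + 0.849594 = 0.954969.
θ_z = arccos(0.954969) = 17.3°.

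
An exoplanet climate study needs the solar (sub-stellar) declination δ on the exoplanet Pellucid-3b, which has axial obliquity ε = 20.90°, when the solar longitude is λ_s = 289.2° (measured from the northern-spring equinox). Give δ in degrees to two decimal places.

sin δ = sin ε · sin λ_s = sin 20.90° × sin 289.2° = -0.336895.
δ = arcsin(-0.336895) = -19.69°.

δ = -19.69°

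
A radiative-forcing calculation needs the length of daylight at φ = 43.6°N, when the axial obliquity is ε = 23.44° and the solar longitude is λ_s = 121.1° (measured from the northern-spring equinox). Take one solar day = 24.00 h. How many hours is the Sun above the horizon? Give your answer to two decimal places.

14.69 h

Solar declination: sin δ = sin ε · sin λ_s = sin 23.44° × sin 121.1° = 0.34061, so δ = +19.914°.
cos H₀ = −tan φ · tan δ = −tan(+43.6°) × tan(+19.914°) = -0.3450, so H₀ = 1.9230 rad = 110.18°.
Daylight = 2H₀/(2π) × 24.00 h = (1.9230/π) × 24.00 = 14.69 h.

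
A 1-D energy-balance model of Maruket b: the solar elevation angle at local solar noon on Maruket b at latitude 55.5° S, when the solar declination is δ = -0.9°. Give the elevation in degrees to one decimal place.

35.4°

At local noon the hour angle is zero, so the zenith angle equals |φ − δ| = |-55.5° − (-0.900°)| = 54.600°.
Elevation = 90° − 54.600° = 35.4°.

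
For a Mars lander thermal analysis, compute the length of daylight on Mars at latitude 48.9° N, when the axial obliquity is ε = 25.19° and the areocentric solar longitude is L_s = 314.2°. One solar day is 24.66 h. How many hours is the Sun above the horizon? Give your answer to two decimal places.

sin δ = sin 25.19° × sin 314.2° = -0.30513, so δ = -17.766°.
cos h₀ = −tan ϕ · tan δ = −tan(+48.9°) × tan(-17.766°) = 0.3673, so h₀ = 1.1947 rad = 68.45°.
Daylight = 2h₀/(2π) × 24.66 h = (1.1947/π) × 24.66 = 9.38 h.

9.38 h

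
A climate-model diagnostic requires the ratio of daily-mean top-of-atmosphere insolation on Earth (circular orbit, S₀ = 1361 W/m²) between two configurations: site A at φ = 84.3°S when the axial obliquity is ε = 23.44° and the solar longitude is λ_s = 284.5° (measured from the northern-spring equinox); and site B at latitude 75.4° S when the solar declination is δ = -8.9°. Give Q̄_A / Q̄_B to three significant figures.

— Configuration A (φ=-84.3°):
Solar declination: sin δ = sin ε · sin λ_s = sin 23.44° × sin 284.5° = -0.38512, so δ = -22.651°.
cos H₀ = −tan(-84.3°) tan(-22.651°) = -4.1809 ≤ −1 ⇒ polar day, H₀ = π.
Bracket: H₀ sin φ sin δ + cos φ cos δ sin H₀ = 3.1416×-0.99506×-0.38512 + 0.09932×0.92287×0.00000 = 1.203916 + 0.000000 = 1.203916.
Q̄ = (S₀/π) × [bracket] = (1361/π) × 1.203916 = 521.56 W/m².
— Configuration B (φ=-75.4°):
cos H₀ = −tan(-75.4°) tan(-8.900°) = -0.6012, H₀ = 2.2158 rad.
Bracket: H₀ sin φ sin δ + cos φ cos δ sin H₀ = 2.2158×-0.96771×-0.15471 + 0.25207×0.98796×0.79911 = 0.331737 + 0.199006 = 0.530743.
Q̄ = (S₀/π) × [bracket] = (1361/π) × 0.530743 = 229.93 W/m².
Ratio Q̄_A / Q̄_B = 521.56 / 229.93 = 2.268.

Q̄_A / Q̄_B ≈ 2.27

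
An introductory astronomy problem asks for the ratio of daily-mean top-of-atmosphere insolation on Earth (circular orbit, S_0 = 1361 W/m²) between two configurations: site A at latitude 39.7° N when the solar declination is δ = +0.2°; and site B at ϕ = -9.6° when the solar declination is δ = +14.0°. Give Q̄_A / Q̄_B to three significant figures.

— Configuration A (ϕ=+39.7°):
cos h₀ = −tan(+39.7°) tan(+0.200°) = -0.0029, h₀ = 1.5737 rad.
Bracket: h₀ sin ϕ sin δ + cos ϕ cos δ sin h₀ = 1.5737×0.63877×0.00349 + 0.76940×0.99999×1.00000 = 0.003508 + 0.769392 = 0.772900.
Q̄ = (S_0/π) × [bracket] = (1361/π) × 0.772900 = 334.84 W/m².
— Configuration B (ϕ=-9.6°):
cos h₀ = −tan(-9.6°) tan(+14.000°) = 0.0422, h₀ = 1.5286 rad.
Bracket: h₀ sin ϕ sin δ + cos ϕ cos δ sin h₀ = 1.5286×-0.16677×0.24192 + 0.98600×0.97030×0.99911 = -0.061671 + 0.955864 = 0.894193.
Q̄ = (S_0/π) × [bracket] = (1361/π) × 0.894193 = 387.38 W/m².
Ratio Q̄_A / Q̄_B = 334.84 / 387.38 = 0.8644.

Q̄_A / Q̄_B ≈ 0.864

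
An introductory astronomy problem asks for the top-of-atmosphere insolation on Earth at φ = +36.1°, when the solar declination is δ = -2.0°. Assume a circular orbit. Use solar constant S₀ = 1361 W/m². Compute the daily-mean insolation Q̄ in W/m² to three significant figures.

cos H₀ = −tan(+36.1°) tan(-2.000°) = 0.0255, H₀ = 1.5453 rad.
Bracket: H₀ sin φ sin δ + cos φ cos δ sin H₀ = 1.5453×0.58920×-0.03490 + 0.80799×0.99939×0.99968 = -0.031776 + 0.807239 = 0.775463.
Q̄ = (S₀/π) × [bracket] = (1361/π) × 0.775463 = 335.9 W/m².

Q̄ ≈ 336 W/m²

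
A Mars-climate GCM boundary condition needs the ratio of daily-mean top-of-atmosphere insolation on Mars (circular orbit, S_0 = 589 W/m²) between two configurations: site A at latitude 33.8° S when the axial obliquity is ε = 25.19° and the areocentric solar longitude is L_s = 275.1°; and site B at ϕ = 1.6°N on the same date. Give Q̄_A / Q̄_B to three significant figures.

Q̄_A / Q̄_B ≈ 1.31

— Configuration A (ϕ=-33.8°):
sin δ = sin 25.19° × sin 275.1° = -0.42394, so δ = -25.083°.
cos h₀ = −tan(-33.8°) tan(-25.083°) = -0.3134, h₀ = 1.8895 rad.
Bracket: h₀ sin ϕ sin δ + cos ϕ cos δ sin h₀ = 1.8895×-0.55630×-0.42394 + 0.83098×0.90569×0.94964 = 0.445616 + 0.714709 = 1.160325.
Q̄ = (S_0/π) × [bracket] = (589/π) × 1.160325 = 217.54 W/m².
— Configuration B (ϕ=+1.6°):
cos h₀ = −tan(+1.6°) tan(-25.083°) = 0.0131, h₀ = 1.5577 rad.
Bracket: h₀ sin ϕ sin δ + cos ϕ cos δ sin h₀ = 1.5577×0.02792×-0.42394 + 0.99961×0.90569×0.99991 = -0.018438 + 0.905255 = 0.886817.
Q̄ = (S_0/π) × [bracket] = (589/π) × 0.886817 = 166.26 W/m².
Ratio Q̄_A / Q̄_B = 217.54 / 166.26 = 1.308.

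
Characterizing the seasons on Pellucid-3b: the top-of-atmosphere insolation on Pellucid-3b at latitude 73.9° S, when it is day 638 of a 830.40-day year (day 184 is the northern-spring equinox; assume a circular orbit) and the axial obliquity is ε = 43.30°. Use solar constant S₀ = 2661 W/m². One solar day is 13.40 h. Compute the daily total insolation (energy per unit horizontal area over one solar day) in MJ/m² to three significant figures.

Solar longitude: λ_s = 360° × (638 − 184)/830.40 = 196.821°.
sin δ = sin 43.30° × sin 196.821° = -0.19846, so δ = -11.447°.
cos H₀ = −tan(-73.9°) tan(-11.447°) = -0.7015, H₀ = 2.3484 rad.
Bracket: H₀ sin φ sin δ + cos φ cos δ sin H₀ = 2.3484×-0.96078×-0.19846 + 0.27731×0.98011×0.71263 = 0.447784 + 0.193689 = 0.641473.
Q̄ = (S₀/π) × [bracket] = (2661/π) × 0.641473 = 543.34 W/m².
Daily total = Q̄ × 13.40 h × 3600 s/h = 543.34 × 13.40 × 3600 / 10⁶ = 26.21 MJ/m².

26.2 MJ/m²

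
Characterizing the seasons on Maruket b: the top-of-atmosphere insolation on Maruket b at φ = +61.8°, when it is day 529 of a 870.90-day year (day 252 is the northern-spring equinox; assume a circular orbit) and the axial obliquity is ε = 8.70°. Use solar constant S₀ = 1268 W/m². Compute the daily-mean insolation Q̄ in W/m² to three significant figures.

Q̄ ≈ 272 W/m²

Solar longitude: λ_s = 360° × (529 − 252)/870.90 = 114.502°.
sin δ = sin 8.70° × sin 114.502° = 0.13764, so δ = +7.911°.
cos H₀ = −tan(+61.8°) tan(+7.911°) = -0.2592, H₀ = 1.8330 rad.
Bracket: H₀ sin φ sin δ + cos φ cos δ sin H₀ = 1.8330×0.88130×0.13764 + 0.47255×0.99048×0.96583 = 0.222347 + 0.452058 = 0.674405.
Q̄ = (S₀/π) × [bracket] = (1268/π) × 0.674405 = 272.2 W/m².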